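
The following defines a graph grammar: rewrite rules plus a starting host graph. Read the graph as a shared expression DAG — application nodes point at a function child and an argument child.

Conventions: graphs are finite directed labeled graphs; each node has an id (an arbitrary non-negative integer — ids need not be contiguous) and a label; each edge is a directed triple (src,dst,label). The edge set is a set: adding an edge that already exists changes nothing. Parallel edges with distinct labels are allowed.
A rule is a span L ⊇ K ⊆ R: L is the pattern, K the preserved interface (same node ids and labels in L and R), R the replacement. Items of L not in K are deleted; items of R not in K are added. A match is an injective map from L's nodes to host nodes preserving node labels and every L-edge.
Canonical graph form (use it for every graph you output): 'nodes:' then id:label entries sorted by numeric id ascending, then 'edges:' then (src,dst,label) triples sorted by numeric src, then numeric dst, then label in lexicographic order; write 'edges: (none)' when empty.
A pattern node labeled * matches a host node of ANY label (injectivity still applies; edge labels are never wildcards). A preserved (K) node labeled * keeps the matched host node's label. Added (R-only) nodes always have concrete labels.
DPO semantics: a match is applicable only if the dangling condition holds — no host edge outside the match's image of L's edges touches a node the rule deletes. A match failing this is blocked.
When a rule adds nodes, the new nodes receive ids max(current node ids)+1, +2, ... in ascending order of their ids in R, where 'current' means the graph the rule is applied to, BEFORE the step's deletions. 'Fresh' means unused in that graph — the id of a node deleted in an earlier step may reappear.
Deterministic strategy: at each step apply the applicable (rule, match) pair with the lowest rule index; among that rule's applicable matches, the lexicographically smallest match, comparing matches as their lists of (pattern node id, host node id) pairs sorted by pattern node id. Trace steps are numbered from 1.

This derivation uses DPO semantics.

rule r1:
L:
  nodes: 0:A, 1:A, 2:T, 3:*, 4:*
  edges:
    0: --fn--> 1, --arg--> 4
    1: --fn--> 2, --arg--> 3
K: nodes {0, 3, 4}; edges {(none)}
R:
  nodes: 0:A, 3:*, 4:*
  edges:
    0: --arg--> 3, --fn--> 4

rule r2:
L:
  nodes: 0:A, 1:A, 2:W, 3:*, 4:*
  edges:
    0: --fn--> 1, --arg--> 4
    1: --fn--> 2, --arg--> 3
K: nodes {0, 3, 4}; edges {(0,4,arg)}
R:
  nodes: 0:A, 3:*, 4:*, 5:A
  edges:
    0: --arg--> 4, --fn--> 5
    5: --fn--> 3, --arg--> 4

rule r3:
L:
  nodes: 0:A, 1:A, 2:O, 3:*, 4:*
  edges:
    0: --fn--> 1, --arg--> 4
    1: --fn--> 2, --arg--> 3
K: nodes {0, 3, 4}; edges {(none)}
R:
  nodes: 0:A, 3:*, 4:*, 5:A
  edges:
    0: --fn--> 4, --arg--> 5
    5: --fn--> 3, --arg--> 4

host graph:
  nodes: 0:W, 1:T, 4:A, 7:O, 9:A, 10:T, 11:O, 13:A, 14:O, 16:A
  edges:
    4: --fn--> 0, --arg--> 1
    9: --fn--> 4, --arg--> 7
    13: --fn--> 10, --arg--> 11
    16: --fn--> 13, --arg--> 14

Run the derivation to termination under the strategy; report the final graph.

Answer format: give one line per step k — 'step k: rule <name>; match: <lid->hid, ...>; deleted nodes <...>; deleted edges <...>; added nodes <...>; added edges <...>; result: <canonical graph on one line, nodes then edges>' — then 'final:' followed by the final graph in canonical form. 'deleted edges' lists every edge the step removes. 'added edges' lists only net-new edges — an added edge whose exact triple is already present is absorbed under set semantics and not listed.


step 1: rule r1; match: 0->16, 1->13, 2->10, 3->11, 4->14; deleted nodes 10, 13; deleted edges (13,10,fn); (13,11,arg); (16,13,fn); (16,14,arg); added nodes (none); added edges (16,11,arg); (16,14,fn); result: nodes: 0:W, 1:T, 4:A, 7:O, 9:A, 11:O, 14:O, 16:A edges: (4,0,fn); (4,1,arg); (9,4,fn); (9,7,arg); (16,11,arg); (16,14,fn)
step 2: rule r2; match: 0->9, 1->4, 2->0, 3->1, 4->7; deleted nodes 0, 4; deleted edges (4,0,fn); (4,1,arg); (9,4,fn); added nodes 17; added edges (9,17,fn); (17,1,fn); (17,7,arg); result: nodes: 1:T, 7:O, 9:A, 11:O, 14:O, 16:A, 17:A edges: (9,7,arg); (9,17,fn); (16,11,arg); (16,14,fn); (17,1,fn); (17,7,arg)
final:
nodes: 1:T, 7:O, 9:A, 11:O, 14:O, 16:A, 17:A
edges: (9,7,arg); (9,17,fn); (16,11,arg); (16,14,fn); (17,1,fn); (17,7,arg)


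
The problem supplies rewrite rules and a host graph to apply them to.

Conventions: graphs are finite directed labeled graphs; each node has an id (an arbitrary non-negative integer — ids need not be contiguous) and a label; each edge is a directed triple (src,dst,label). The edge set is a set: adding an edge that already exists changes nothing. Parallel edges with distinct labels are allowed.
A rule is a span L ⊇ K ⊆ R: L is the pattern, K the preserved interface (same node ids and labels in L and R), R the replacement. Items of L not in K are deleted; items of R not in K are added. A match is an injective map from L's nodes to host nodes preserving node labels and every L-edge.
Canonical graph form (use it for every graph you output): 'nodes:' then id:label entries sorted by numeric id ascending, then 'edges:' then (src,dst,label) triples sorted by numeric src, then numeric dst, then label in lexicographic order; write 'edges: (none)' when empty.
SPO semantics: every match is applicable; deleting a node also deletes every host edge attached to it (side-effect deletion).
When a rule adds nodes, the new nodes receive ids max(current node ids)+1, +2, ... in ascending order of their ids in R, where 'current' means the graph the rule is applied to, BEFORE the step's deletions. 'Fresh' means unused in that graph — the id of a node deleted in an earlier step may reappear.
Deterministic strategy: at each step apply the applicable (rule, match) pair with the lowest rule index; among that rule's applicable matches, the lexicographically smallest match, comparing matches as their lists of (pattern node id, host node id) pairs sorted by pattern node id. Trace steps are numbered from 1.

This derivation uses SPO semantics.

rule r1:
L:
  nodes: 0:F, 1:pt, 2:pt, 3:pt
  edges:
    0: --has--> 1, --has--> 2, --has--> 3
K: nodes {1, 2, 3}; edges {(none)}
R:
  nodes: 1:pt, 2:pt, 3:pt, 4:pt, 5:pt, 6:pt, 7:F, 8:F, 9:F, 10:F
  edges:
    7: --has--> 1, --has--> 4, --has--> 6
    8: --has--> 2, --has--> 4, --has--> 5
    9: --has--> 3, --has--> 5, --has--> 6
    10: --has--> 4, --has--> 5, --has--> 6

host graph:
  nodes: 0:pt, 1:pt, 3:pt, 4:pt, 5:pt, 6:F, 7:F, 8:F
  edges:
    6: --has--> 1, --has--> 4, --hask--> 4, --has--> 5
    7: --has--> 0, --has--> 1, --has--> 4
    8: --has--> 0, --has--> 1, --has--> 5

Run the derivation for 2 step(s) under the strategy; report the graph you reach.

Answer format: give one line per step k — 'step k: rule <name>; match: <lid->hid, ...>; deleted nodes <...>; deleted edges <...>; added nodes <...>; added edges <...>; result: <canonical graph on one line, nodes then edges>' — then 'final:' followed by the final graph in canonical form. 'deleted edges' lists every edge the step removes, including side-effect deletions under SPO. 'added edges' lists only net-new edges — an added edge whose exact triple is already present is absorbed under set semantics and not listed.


step 1: rule r1; match: 0->6, 1->1, 2->4, 3->5; deleted nodes 6; deleted edges (6,1,has); (6,4,has); (6,4,hask); (6,5,has); added nodes 9, 10, 11, 12, 13, 14, 15; added edges (12,1,has); (12,9,has); (12,11,has); (13,4,has); (13,9,has); (13,10,has); (14,5,has); (14,10,has); (14,11,has); (15,9,has); (15,10,has); (15,11,has); result: nodes: 0:pt, 1:pt, 3:pt, 4:pt, 5:pt, 7:F, 8:F, 9:pt, 10:pt, 11:pt, 12:F, 13:F, 14:F, 15:F edges: (7,0,has); (7,1,has); (7,4,has); (8,0,has); (8,1,has); (8,5,has); (12,1,has); (12,9,has); (12,11,has); (13,4,has); (13,9,has); (13,10,has); (14,5,has); (14,10,has); (14,11,has); (15,9,has); (15,10,has); (15,11,has)
step 2: rule r1; match: 0->7, 1->0, 2->1, 3->4; deleted nodes 7; deleted edges (7,0,has); (7,1,has); (7,4,has); added nodes 16, 17, 18, 19, 20, 21, 22; added edges (19,0,has); (19,16,has); (19,18,has); (20,1,has); (20,16,has); (20,17,has); (21,4,has); (21,17,has); (21,18,has); (22,16,has); (22,17,has); (22,18,has); result: nodes: 0:pt, 1:pt, 3:pt, 4:pt, 5:pt, 8:F, 9:pt, 10:pt, 11:pt, 12:F, 13:F, 14:F, 15:F, 16:pt, 17:pt, 18:pt, 19:F, 20:F, 21:F, 22:F edges: (8,0,has); (8,1,has); (8,5,has); (12,1,has); (12,9,has); (12,11,has); (13,4,has); (13,9,has); (13,10,has); (14,5,has); (14,10,has); (14,11,has); (15,9,has); (15,10,has); (15,11,has); (19,0,has); (19,16,has); (19,18,has); (20,1,has); (20,16,has); (20,17,has); (21,4,has); (21,17,has); (21,18,has); (22,16,has); (22,17,has); (22,18,has)
final:
nodes: 0:pt, 1:pt, 3:pt, 4:pt, 5:pt, 8:F, 9:pt, 10:pt, 11:pt, 12:F, 13:F, 14:F, 15:F, 16:pt, 17:pt, 18:pt, 19:F, 20:F, 21:F, 22:F
edges: (8,0,has); (8,1,has); (8,5,has); (12,1,has); (12,9,has); (12,11,has); (13,4,has); (13,9,has); (13,10,has); (14,5,has); (14,10,has); (14,11,has); (15,9,has); (15,10,has); (15,11,has); (19,0,has); (19,16,has); (19,18,has); (20,1,has); (20,16,has); (20,17,has); (21,4,has); (21,17,has); (21,18,has); (22,16,has); (22,17,has); (22,18,has)


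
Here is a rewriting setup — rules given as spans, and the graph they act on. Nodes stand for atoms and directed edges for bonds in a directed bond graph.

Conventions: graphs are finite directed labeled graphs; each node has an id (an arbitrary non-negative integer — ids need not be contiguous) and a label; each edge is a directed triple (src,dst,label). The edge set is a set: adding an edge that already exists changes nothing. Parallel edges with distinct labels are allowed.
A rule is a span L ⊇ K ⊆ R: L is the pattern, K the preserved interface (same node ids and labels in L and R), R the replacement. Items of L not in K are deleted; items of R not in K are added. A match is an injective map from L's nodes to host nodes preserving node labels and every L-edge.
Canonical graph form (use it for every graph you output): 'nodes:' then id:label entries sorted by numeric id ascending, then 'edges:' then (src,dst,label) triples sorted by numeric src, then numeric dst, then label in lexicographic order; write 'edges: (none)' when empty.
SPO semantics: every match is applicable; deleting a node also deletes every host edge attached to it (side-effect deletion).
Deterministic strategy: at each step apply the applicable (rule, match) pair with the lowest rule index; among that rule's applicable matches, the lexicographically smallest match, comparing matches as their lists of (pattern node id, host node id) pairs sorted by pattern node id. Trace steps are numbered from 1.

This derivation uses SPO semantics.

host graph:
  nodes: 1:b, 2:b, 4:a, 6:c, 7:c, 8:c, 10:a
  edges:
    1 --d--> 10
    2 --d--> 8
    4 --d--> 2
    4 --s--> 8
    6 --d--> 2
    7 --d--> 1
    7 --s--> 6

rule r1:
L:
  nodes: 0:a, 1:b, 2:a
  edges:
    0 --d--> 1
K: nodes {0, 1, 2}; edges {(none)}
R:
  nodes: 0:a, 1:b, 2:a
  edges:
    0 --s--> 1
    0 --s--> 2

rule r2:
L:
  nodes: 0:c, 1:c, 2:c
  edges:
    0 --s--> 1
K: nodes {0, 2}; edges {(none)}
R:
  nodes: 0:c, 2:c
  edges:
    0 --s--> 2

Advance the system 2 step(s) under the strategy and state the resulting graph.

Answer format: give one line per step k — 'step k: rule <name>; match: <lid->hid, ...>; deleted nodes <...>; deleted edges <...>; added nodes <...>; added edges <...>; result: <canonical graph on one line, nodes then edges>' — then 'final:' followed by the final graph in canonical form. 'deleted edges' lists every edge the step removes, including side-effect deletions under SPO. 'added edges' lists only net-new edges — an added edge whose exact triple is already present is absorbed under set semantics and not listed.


step 1: rule r1; match: 0->4, 1->2, 2->10; deleted nodes (none); deleted edges (4,2,d); added nodes (none); added edges (4,2,s); (4,10,s); result: nodes: 1:b, 2:b, 4:a, 6:c, 7:c, 8:c, 10:a edges: (1,10,d); (2,8,d); (4,2,s); (4,8,s); (4,10,s); (6,2,d); (7,1,d); (7,6,s)
step 2: rule r2; match: 0->7, 1->6, 2->8; deleted nodes 6; deleted edges (6,2,d); (7,6,s); added nodes (none); added edges (7,8,s); result: nodes: 1:b, 2:b, 4:a, 7:c, 8:c, 10:a edges: (1,10,d); (2,8,d); (4,2,s); (4,8,s); (4,10,s); (7,1,d); (7,8,s)
final:
nodes: 1:b, 2:b, 4:a, 7:c, 8:c, 10:a
edges: (1,10,d); (2,8,d); (4,2,s); (4,8,s); (4,10,s); (7,1,d); (7,8,s)


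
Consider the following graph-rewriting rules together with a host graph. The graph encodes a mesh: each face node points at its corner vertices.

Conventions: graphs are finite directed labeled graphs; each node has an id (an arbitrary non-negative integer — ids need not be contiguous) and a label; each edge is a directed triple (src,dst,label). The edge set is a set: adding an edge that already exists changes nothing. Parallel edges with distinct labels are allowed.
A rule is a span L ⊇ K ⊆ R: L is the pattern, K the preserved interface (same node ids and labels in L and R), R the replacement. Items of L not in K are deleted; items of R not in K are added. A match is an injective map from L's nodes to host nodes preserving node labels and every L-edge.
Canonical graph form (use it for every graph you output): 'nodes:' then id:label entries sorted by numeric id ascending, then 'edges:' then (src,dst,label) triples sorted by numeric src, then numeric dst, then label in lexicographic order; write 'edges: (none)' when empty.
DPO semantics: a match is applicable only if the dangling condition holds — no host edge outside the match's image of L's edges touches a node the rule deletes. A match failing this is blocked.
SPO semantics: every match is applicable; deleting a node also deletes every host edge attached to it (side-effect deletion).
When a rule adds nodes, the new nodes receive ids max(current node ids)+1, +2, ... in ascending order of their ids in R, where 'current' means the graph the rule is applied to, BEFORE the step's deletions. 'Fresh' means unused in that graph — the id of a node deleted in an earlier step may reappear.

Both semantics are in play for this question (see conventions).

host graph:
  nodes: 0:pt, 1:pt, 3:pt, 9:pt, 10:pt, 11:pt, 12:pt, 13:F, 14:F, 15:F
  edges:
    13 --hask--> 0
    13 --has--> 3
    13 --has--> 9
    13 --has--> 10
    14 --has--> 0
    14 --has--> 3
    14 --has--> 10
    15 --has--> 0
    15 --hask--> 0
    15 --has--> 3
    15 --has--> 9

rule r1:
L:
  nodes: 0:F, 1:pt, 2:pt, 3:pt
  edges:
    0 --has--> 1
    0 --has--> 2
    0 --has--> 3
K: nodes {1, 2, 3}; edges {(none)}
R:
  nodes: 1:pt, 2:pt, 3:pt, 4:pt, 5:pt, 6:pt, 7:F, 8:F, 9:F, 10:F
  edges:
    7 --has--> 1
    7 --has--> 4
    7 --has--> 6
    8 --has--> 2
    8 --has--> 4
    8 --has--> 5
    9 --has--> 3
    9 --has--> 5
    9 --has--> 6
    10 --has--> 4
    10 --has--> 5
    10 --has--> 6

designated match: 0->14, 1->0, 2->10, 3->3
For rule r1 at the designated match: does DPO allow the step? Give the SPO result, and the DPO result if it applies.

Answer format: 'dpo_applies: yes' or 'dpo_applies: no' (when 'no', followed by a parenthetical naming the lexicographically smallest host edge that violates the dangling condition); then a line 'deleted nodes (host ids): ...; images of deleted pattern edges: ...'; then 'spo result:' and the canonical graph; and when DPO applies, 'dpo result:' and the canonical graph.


dpo_applies: yes
deleted nodes (host ids): 14; images of deleted pattern edges: (14,0,has); (14,3,has); (14,10,has)
spo result:
nodes: 0:pt, 1:pt, 3:pt, 9:pt, 10:pt, 11:pt, 12:pt, 13:F, 15:F, 16:pt, 17:pt, 18:pt, 19:F, 20:F, 21:F, 22:F
edges: (13,0,hask); (13,3,has); (13,9,has); (13,10,has); (15,0,has); (15,0,hask); (15,3,has); (15,9,has); (19,0,has); (19,16,has); (19,18,has); (20,10,has); (20,16,has); (20,17,has); (21,3,has); (21,17,has); (21,18,has); (22,16,has); (22,17,has); (22,18,has)
dpo result:
nodes: 0:pt, 1:pt, 3:pt, 9:pt, 10:pt, 11:pt, 12:pt, 13:F, 15:F, 16:pt, 17:pt, 18:pt, 19:F, 20:F, 21:F, 22:F
edges: (13,0,hask); (13,3,has); (13,9,has); (13,10,has); (15,0,has); (15,0,hask); (15,3,has); (15,9,has); (19,0,has); (19,16,has); (19,18,has); (20,10,has); (20,16,has); (20,17,has); (21,3,has); (21,17,has); (21,18,has); (22,16,has); (22,17,has); (22,18,has)


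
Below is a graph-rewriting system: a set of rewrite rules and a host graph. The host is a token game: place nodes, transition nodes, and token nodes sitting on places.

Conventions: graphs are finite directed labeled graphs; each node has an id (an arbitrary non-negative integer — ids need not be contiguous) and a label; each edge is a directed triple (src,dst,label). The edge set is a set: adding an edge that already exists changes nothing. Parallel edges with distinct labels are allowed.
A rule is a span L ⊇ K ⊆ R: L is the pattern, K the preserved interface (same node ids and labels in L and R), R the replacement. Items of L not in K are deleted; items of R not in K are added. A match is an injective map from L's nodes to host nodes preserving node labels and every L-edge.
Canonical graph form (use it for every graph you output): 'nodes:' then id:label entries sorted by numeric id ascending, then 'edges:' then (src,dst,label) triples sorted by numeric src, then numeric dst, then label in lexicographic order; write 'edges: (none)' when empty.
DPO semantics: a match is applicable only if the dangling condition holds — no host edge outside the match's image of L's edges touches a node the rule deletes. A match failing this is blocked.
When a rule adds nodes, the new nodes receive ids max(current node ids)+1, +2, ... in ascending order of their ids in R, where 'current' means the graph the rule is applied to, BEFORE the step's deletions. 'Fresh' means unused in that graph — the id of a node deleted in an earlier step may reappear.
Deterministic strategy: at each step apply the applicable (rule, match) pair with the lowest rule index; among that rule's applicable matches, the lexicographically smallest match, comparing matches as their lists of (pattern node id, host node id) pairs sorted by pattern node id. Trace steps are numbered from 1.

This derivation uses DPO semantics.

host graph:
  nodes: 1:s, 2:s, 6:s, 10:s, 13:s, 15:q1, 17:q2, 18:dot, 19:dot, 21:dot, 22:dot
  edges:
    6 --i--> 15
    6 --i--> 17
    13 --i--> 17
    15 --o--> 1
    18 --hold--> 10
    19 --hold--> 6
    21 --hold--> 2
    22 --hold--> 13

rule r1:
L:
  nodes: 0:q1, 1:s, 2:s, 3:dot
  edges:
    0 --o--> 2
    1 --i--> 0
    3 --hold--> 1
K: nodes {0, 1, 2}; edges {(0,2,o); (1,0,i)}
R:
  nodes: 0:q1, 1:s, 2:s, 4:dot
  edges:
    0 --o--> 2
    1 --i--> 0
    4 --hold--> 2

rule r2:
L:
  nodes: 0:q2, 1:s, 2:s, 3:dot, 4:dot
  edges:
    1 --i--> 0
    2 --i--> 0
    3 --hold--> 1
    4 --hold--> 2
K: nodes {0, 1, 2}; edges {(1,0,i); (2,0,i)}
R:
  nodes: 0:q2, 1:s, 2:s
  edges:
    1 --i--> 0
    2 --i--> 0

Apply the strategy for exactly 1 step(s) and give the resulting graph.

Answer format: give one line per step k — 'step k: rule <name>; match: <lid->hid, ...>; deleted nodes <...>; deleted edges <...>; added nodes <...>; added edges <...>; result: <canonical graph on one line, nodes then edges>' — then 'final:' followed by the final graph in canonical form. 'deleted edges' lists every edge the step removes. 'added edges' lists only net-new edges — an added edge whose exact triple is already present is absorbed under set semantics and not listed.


step 1: rule r1; match: 0->15, 1->6, 2->1, 3->19; deleted nodes 19; deleted edges (19,6,hold); added nodes 23; added edges (23,1,hold); result: nodes: 1:s, 2:s, 6:s, 10:s, 13:s, 15:q1, 17:q2, 18:dot, 21:dot, 22:dot, 23:dot edges: (6,15,i); (6,17,i); (13,17,i); (15,1,o); (18,10,hold); (21,2,hold); (22,13,hold); (23,1,hold)
final:
nodes: 1:s, 2:s, 6:s, 10:s, 13:s, 15:q1, 17:q2, 18:dot, 21:dot, 22:dot, 23:dot
edges: (6,15,i); (6,17,i); (13,17,i); (15,1,o); (18,10,hold); (21,2,hold); (22,13,hold); (23,1,hold)


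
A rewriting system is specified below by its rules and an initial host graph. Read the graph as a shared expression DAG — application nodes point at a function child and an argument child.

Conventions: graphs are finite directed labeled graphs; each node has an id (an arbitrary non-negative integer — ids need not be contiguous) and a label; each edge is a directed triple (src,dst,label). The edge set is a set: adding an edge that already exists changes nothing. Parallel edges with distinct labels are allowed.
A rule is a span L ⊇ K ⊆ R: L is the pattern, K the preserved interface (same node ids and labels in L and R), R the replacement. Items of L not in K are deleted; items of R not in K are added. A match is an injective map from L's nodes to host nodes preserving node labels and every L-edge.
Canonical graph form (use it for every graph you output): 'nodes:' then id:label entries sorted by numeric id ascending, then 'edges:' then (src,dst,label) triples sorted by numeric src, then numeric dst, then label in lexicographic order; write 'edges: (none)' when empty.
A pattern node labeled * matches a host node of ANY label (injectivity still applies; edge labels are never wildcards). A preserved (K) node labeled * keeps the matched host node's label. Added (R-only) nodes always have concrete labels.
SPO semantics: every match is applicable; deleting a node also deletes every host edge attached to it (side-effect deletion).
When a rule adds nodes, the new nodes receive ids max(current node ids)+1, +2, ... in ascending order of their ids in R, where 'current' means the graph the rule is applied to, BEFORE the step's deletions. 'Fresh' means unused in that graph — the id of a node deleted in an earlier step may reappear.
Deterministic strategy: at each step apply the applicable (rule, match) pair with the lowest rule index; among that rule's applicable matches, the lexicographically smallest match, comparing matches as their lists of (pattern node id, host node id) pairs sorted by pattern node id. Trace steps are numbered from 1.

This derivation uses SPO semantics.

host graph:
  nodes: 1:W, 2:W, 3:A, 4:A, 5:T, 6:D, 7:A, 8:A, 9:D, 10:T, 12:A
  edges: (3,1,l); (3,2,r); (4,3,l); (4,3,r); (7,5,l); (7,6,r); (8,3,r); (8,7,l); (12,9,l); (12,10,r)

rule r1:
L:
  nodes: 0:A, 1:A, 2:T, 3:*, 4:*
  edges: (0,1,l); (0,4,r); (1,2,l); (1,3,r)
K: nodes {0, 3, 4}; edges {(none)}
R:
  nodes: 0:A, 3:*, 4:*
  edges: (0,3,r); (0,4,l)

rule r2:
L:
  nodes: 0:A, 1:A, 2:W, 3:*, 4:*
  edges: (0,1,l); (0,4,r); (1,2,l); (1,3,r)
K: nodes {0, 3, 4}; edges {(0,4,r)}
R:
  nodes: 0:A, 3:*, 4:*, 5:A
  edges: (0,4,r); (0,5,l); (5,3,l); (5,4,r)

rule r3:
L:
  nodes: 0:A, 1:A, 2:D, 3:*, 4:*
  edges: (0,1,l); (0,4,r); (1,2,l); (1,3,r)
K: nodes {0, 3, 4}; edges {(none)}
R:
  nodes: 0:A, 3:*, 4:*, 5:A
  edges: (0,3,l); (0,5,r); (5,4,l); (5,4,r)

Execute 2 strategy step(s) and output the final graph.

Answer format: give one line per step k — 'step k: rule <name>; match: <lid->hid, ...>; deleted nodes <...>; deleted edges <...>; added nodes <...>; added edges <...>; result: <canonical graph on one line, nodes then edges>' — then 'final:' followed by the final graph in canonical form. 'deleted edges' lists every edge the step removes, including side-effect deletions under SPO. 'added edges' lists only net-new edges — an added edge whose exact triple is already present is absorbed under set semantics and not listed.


step 1: rule r1; match: 0->8, 1->7, 2->5, 3->6, 4->3; deleted nodes 5, 7; deleted edges (7,5,l); (7,6,r); (8,3,r); (8,7,l); added nodes (none); added edges (8,3,l); (8,6,r); result: nodes: 1:W, 2:W, 3:A, 4:A, 6:D, 8:A, 9:D, 10:T, 12:A edges: (3,1,l); (3,2,r); (4,3,l); (4,3,r); (8,3,l); (8,6,r); (12,9,l); (12,10,r)
step 2: rule r2; match: 0->8, 1->3, 2->1, 3->2, 4->6; deleted nodes 1, 3; deleted edges (3,1,l); (3,2,r); (4,3,l); (4,3,r); (8,3,l); added nodes 13; added edges (8,13,l); (13,2,l); (13,6,r); result: nodes: 2:W, 4:A, 6:D, 8:A, 9:D, 10:T, 12:A, 13:A edges: (8,6,r); (8,13,l); (12,9,l); (12,10,r); (13,2,l); (13,6,r)
final:
nodes: 2:W, 4:A, 6:D, 8:A, 9:D, 10:T, 12:A, 13:A
edges: (8,6,r); (8,13,l); (12,9,l); (12,10,r); (13,2,l); (13,6,r)


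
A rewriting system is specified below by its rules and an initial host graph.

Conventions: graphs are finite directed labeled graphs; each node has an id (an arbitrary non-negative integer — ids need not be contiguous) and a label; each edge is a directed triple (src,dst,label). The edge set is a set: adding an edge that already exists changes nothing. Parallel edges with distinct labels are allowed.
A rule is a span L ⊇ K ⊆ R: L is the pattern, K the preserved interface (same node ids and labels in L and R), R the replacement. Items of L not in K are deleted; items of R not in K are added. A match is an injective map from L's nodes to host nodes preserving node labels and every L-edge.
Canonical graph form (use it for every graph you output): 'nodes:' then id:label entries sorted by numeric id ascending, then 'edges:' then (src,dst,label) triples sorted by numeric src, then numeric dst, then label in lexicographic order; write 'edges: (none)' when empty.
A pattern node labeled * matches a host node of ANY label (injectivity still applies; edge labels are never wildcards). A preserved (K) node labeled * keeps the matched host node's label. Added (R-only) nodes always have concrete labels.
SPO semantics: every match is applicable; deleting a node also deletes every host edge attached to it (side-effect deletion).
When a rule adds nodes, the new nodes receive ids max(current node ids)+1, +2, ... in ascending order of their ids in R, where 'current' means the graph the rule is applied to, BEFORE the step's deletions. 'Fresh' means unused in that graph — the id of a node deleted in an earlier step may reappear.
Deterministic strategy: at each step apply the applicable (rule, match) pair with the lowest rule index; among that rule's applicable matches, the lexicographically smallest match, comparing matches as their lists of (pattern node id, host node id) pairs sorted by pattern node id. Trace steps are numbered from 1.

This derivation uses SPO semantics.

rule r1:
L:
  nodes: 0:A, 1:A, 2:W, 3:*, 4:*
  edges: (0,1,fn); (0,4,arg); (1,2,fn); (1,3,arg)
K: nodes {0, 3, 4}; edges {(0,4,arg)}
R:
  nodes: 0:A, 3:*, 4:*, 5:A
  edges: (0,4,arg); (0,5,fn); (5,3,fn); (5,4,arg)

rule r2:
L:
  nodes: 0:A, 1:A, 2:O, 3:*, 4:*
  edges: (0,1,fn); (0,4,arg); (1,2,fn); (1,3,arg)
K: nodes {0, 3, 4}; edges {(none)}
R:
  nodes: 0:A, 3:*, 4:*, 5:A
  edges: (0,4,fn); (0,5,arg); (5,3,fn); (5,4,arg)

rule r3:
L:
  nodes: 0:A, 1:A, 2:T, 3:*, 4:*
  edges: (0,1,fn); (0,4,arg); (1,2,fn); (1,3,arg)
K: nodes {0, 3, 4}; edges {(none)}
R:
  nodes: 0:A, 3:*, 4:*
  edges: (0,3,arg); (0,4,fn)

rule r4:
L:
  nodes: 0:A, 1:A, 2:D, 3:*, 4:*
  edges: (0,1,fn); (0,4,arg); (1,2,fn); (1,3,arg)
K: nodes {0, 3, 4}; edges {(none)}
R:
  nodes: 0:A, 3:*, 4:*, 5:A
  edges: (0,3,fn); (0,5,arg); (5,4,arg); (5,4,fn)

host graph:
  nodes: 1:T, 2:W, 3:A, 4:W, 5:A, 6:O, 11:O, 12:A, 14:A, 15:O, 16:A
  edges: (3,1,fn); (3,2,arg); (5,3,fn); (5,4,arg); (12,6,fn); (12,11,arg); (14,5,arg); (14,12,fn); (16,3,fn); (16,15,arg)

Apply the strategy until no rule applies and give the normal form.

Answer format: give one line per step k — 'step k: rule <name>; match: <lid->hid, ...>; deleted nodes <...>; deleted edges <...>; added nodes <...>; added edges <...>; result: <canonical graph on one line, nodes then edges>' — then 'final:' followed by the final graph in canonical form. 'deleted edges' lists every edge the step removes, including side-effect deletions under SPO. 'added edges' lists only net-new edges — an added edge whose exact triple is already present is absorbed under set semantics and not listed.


step 1: rule r2; match: 0->14, 1->12, 2->6, 3->11, 4->5; deleted nodes 6, 12; deleted edges (12,6,fn); (12,11,arg); (14,5,arg); (14,12,fn); added nodes 17; added edges (14,5,fn); (14,17,arg); (17,5,arg); (17,11,fn); result: nodes: 1:T, 2:W, 3:A, 4:W, 5:A, 11:O, 14:A, 15:O, 16:A, 17:A edges: (3,1,fn); (3,2,arg); (5,3,fn); (5,4,arg); (14,5,fn); (14,17,arg); (16,3,fn); (16,15,arg); (17,5,arg); (17,11,fn)
step 2: rule r3; match: 0->5, 1->3, 2->1, 3->2, 4->4; deleted nodes 1, 3; deleted edges (3,1,fn); (3,2,arg); (5,3,fn); (5,4,arg); (16,3,fn); added nodes (none); added edges (5,2,arg); (5,4,fn); result: nodes: 2:W, 4:W, 5:A, 11:O, 14:A, 15:O, 16:A, 17:A edges: (5,2,arg); (5,4,fn); (14,5,fn); (14,17,arg); (16,15,arg); (17,5,arg); (17,11,fn)
step 3: rule r1; match: 0->14, 1->5, 2->4, 3->2, 4->17; deleted nodes 4, 5; deleted edges (5,2,arg); (5,4,fn); (14,5,fn); (17,5,arg); added nodes 18; added edges (14,18,fn); (18,2,fn); (18,17,arg); result: nodes: 2:W, 11:O, 14:A, 15:O, 16:A, 17:A, 18:A edges: (14,17,arg); (14,18,fn); (16,15,arg); (17,11,fn); (18,2,fn); (18,17,arg)
final:
nodes: 2:W, 11:O, 14:A, 15:O, 16:A, 17:A, 18:A
edges: (14,17,arg); (14,18,fn); (16,15,arg); (17,11,fn); (18,2,fn); (18,17,arg)


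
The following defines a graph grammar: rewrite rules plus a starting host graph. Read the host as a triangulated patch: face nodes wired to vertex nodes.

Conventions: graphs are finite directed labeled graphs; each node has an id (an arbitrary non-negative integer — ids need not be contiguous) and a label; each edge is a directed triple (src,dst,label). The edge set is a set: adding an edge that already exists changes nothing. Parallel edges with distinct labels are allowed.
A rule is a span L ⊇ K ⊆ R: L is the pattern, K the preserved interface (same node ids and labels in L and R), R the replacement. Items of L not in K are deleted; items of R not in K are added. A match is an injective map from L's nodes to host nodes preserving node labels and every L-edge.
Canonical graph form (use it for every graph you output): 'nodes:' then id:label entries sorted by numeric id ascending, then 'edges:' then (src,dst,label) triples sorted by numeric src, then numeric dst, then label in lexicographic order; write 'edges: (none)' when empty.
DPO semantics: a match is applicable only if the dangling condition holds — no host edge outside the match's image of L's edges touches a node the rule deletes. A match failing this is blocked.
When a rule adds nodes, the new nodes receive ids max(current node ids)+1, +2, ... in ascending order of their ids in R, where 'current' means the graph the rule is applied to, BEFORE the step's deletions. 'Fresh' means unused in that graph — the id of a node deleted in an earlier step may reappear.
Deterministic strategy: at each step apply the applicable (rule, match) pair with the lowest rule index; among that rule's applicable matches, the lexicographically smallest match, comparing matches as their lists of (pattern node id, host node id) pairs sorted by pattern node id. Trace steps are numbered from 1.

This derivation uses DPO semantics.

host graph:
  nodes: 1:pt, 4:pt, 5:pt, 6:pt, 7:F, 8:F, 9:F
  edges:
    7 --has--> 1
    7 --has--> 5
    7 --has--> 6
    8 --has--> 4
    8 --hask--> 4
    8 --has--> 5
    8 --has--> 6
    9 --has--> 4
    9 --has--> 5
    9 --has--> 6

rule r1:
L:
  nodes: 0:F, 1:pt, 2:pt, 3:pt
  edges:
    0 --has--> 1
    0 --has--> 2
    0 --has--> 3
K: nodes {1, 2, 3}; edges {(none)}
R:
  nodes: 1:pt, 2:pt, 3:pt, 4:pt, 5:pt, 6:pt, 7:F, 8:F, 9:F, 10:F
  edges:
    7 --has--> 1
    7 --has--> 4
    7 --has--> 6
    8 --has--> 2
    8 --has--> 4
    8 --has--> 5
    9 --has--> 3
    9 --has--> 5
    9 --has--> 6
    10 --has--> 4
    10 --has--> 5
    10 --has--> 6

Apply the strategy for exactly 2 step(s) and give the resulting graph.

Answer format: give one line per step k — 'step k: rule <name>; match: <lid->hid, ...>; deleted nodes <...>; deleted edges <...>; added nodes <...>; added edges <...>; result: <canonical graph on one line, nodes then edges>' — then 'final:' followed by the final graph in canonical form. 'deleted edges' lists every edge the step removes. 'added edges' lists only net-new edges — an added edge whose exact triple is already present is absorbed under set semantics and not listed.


step 1: rule r1; match: 0->7, 1->1, 2->5, 3->6; deleted nodes 7; deleted edges (7,1,has); (7,5,has); (7,6,has); added nodes 10, 11, 12, 13, 14, 15, 16; added edges (13,1,has); (13,10,has); (13,12,has); (14,5,has); (14,10,has); (14,11,has); (15,6,has); (15,11,has); (15,12,has); (16,10,has); (16,11,has); (16,12,has); result: nodes: 1:pt, 4:pt, 5:pt, 6:pt, 8:F, 9:F, 10:pt, 11:pt, 12:pt, 13:F, 14:F, 15:F, 16:F edges: (8,4,has); (8,4,hask); (8,5,has); (8,6,has); (9,4,has); (9,5,has); (9,6,has); (13,1,has); (13,10,has); (13,12,has); (14,5,has); (14,10,has); (14,11,has); (15,6,has); (15,11,has); (15,12,has); (16,10,has); (16,11,has); (16,12,has)
step 2: rule r1; match: 0->9, 1->4, 2->5, 3->6; deleted nodes 9; deleted edges (9,4,has); (9,5,has); (9,6,has); added nodes 17, 18, 19, 20, 21, 22, 23; added edges (20,4,has); (20,17,has); (20,19,has); (21,5,has); (21,17,has); (21,18,has); (22,6,has); (22,18,has); (22,19,has); (23,17,has); (23,18,has); (23,19,has); result: nodes: 1:pt, 4:pt, 5:pt, 6:pt, 8:F, 10:pt, 11:pt, 12:pt, 13:F, 14:F, 15:F, 16:F, 17:pt, 18:pt, 19:pt, 20:F, 21:F, 22:F, 23:F edges: (8,4,has); (8,4,hask); (8,5,has); (8,6,has); (13,1,has); (13,10,has); (13,12,has); (14,5,has); (14,10,has); (14,11,has); (15,6,has); (15,11,has); (15,12,has); (16,10,has); (16,11,has); (16,12,has); (20,4,has); (20,17,has); (20,19,has); (21,5,has); (21,17,has); (21,18,has); (22,6,has); (22,18,has); (22,19,has); (23,17,has); (23,18,has); (23,19,has)
final:
nodes: 1:pt, 4:pt, 5:pt, 6:pt, 8:F, 10:pt, 11:pt, 12:pt, 13:F, 14:F, 15:F, 16:F, 17:pt, 18:pt, 19:pt, 20:F, 21:F, 22:F, 23:F
edges: (8,4,has); (8,4,hask); (8,5,has); (8,6,has); (13,1,has); (13,10,has); (13,12,has); (14,5,has); (14,10,has); (14,11,has); (15,6,has); (15,11,has); (15,12,has); (16,10,has); (16,11,has); (16,12,has); (20,4,has); (20,17,has); (20,19,has); (21,5,has); (21,17,has); (21,18,has); (22,6,has); (22,18,has); (22,19,has); (23,17,has); (23,18,has); (23,19,has)


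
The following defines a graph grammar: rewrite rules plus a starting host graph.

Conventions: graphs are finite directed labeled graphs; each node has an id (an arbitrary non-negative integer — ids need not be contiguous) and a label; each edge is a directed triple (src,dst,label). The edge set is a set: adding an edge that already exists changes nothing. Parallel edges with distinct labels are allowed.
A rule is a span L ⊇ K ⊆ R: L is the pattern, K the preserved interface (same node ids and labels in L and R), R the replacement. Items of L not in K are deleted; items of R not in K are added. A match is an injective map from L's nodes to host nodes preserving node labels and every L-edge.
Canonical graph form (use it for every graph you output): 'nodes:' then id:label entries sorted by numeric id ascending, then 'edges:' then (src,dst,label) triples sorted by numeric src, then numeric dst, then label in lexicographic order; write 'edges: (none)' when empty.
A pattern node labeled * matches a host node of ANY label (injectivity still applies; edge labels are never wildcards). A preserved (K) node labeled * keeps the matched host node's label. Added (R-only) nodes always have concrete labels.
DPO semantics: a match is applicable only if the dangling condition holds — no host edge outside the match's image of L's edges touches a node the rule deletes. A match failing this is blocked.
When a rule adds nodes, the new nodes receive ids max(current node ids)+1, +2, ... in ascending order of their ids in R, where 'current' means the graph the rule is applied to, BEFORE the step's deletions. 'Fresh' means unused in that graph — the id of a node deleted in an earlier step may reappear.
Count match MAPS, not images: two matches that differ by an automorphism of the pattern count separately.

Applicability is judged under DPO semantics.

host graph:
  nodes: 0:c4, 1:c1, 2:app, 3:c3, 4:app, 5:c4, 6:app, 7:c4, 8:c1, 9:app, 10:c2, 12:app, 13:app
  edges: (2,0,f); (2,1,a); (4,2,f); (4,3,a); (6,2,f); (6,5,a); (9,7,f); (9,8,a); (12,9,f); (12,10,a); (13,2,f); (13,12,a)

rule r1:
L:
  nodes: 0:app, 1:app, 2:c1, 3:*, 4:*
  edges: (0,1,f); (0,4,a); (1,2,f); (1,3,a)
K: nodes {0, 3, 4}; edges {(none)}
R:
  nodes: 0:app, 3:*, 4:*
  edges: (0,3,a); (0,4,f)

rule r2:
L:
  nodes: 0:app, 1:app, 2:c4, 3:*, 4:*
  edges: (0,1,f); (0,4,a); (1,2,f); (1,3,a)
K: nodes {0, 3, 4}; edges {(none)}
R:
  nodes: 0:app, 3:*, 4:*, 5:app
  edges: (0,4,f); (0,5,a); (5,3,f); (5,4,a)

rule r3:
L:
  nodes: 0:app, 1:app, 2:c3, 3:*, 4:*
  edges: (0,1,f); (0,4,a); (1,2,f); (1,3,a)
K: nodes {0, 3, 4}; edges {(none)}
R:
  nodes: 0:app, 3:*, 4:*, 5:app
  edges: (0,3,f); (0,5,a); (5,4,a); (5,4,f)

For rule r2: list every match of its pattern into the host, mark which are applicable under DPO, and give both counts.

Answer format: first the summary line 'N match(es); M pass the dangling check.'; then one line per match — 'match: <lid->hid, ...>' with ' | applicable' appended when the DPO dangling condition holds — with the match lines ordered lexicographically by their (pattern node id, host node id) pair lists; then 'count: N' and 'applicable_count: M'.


4 match(es); 1 pass the dangling check.
match: 0->4, 1->2, 2->0, 3->1, 4->3
match: 0->6, 1->2, 2->0, 3->1, 4->5
match: 0->12, 1->9, 2->7, 3->8, 4->10 | applicable
match: 0->13, 1->2, 2->0, 3->1, 4->12
count: 4
applicable_count: 1


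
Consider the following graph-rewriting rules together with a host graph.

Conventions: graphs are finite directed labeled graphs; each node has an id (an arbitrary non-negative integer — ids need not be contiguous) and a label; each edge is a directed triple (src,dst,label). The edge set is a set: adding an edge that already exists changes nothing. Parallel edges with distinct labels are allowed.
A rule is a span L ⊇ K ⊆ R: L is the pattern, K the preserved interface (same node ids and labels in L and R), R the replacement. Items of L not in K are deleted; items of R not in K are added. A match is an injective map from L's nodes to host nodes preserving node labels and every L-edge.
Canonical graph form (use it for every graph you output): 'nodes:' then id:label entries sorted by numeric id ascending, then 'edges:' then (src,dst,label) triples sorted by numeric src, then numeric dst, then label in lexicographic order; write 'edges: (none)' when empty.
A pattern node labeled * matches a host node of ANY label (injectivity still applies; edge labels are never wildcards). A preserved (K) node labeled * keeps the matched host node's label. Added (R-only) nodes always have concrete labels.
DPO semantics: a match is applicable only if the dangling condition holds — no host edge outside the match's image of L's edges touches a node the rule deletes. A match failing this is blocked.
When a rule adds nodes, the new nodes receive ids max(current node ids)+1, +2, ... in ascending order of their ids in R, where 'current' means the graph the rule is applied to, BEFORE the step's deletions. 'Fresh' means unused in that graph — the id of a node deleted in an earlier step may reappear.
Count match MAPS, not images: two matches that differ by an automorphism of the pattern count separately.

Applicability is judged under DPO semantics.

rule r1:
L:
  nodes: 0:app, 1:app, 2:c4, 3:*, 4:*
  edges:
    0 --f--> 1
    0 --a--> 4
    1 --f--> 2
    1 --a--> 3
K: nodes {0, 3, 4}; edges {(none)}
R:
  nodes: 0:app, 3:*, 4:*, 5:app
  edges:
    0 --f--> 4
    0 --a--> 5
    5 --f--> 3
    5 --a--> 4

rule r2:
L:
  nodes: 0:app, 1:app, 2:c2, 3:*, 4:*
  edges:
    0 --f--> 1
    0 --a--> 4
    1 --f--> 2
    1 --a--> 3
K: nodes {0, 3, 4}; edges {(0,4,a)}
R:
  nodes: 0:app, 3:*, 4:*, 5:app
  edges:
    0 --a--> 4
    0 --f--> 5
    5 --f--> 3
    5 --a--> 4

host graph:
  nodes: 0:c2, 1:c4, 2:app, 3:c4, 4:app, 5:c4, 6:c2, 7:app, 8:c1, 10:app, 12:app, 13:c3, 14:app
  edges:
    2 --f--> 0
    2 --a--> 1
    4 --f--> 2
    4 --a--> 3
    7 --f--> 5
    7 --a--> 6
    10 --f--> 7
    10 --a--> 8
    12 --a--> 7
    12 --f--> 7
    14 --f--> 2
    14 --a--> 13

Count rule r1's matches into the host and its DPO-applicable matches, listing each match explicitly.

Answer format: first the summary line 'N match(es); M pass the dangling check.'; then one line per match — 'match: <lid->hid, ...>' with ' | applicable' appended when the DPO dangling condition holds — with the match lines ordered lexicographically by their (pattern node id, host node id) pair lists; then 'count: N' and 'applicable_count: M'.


1 match(es); 0 pass the dangling check.
match: 0->10, 1->7, 2->5, 3->6, 4->8
count: 1
applicable_count: 0
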